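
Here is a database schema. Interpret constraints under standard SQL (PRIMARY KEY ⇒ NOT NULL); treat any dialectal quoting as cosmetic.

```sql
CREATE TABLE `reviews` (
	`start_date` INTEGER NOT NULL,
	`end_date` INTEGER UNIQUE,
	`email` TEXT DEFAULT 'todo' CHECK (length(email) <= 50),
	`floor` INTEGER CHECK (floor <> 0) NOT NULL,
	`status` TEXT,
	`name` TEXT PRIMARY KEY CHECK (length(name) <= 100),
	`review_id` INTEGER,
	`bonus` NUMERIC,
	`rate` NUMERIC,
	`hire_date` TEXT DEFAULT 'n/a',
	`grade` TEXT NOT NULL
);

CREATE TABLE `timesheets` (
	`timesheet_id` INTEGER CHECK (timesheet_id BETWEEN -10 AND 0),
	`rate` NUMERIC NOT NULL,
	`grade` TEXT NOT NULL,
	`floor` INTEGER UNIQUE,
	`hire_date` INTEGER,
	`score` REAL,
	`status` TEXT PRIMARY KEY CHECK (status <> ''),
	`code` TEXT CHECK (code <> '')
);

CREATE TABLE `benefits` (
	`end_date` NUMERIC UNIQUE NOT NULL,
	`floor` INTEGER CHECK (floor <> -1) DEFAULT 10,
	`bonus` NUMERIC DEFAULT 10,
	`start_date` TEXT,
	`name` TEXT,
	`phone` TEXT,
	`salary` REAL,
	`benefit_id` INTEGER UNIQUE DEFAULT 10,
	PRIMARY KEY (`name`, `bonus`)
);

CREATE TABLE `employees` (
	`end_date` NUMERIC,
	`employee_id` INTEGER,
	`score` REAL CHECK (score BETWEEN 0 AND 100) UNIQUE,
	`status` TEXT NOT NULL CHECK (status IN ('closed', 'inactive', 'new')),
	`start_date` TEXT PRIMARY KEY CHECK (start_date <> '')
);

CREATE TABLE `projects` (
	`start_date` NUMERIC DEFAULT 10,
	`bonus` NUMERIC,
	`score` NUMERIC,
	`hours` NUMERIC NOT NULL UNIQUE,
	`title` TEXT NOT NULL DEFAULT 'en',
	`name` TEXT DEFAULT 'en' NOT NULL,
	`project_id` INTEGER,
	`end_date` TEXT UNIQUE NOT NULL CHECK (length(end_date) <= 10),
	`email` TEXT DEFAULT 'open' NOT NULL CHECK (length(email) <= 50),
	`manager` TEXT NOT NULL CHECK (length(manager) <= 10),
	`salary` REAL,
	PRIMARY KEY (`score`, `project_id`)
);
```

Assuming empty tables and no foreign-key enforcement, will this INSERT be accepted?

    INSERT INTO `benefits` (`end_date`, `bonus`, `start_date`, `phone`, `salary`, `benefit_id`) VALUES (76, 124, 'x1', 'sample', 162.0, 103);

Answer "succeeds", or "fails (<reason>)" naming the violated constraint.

name is omitted from the column list and has no DEFAULT, so it would receive NULL.
But name is part of the PRIMARY KEY (implied NOT NULL).

fails (NOT NULL on name)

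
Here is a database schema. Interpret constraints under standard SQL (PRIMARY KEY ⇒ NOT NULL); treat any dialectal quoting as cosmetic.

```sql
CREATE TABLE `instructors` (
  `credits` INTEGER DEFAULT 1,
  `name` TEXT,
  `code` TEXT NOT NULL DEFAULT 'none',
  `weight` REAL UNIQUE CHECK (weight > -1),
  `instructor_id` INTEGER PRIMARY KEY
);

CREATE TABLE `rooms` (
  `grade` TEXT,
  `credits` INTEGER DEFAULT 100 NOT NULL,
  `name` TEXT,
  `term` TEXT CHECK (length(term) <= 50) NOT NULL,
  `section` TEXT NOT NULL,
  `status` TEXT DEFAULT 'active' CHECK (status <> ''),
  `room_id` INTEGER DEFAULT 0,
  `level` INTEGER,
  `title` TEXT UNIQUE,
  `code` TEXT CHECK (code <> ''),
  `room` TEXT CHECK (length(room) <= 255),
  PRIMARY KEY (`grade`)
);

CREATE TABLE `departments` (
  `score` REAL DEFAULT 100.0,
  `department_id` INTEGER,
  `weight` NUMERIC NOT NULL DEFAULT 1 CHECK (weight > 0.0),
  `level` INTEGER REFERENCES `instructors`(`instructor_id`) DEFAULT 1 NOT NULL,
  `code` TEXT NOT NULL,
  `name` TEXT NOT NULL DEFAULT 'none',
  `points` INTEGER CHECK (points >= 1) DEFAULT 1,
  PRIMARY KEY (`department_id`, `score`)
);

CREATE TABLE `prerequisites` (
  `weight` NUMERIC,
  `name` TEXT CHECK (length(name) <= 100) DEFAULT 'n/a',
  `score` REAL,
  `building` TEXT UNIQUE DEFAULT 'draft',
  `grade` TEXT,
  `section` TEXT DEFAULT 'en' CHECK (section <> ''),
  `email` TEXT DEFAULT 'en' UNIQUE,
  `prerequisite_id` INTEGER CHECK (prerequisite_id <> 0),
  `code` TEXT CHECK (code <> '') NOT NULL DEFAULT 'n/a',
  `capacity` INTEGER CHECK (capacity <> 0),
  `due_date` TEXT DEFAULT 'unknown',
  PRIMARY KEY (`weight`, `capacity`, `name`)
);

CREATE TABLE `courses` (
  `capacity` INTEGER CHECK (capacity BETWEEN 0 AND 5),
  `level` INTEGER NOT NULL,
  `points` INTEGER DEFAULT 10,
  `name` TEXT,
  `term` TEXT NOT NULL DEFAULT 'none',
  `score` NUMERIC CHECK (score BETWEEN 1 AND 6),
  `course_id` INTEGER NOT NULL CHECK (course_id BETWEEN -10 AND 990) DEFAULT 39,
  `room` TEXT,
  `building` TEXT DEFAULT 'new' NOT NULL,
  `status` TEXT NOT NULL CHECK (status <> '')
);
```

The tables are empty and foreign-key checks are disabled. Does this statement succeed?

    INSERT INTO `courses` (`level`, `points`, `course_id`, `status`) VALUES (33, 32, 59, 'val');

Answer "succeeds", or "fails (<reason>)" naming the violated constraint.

succeeds

NOT NULL columns: building defaults to 'new'; course_id is supplied; level is supplied; status is supplied; term defaults to 'none'.
CHECK constraints: 59 satisfies (course_id BETWEEN -10 AND 990); 'val' satisfies (status <> '').
No constraint is violated.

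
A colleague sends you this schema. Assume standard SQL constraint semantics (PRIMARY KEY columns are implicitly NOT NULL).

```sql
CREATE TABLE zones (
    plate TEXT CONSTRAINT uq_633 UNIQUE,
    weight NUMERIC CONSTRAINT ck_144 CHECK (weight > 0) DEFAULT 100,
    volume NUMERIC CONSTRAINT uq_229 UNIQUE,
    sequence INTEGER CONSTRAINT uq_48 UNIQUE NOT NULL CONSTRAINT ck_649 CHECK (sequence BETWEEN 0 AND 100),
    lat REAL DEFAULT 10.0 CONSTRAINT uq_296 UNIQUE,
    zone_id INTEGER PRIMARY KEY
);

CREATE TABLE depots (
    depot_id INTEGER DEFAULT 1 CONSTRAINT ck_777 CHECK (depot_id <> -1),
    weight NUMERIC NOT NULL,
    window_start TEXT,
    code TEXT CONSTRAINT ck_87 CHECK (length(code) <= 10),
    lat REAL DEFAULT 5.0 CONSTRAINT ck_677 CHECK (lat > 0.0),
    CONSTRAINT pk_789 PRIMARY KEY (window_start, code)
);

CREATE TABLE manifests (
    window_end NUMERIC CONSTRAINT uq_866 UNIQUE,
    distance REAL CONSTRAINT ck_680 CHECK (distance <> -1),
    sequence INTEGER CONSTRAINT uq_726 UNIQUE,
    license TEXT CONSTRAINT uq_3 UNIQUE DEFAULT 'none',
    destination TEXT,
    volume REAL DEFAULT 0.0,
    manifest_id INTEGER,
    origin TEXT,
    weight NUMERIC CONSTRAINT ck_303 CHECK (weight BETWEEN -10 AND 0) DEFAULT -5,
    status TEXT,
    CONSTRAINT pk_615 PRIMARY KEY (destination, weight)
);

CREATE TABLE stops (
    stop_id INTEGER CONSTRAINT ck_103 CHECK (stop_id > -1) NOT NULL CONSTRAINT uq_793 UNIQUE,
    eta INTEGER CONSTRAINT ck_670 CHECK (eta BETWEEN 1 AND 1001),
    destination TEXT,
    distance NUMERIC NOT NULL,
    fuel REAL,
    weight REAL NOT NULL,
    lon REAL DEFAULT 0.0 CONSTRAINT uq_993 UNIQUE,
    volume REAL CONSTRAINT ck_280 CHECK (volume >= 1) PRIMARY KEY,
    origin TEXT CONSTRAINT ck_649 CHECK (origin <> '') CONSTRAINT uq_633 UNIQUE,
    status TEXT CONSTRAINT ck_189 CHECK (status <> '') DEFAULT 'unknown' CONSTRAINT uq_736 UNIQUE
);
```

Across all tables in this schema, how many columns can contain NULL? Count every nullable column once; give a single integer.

zones: 4 nullable (plate, weight, volume, lat — PK (zone_id) and explicit NOT NULL columns excluded).
depots: 2 nullable (depot_id, lat — PK (window_start, code) and explicit NOT NULL columns excluded).
manifests: 8 nullable (window_end, distance, sequence, license, volume, manifest_id, origin, status — PK (destination, weight) and explicit NOT NULL columns excluded).
stops: 6 nullable (eta, destination, fuel, lon, origin, status — PK (volume) and explicit NOT NULL columns excluded).
Total: 4 + 2 + 8 + 6 = 20.

20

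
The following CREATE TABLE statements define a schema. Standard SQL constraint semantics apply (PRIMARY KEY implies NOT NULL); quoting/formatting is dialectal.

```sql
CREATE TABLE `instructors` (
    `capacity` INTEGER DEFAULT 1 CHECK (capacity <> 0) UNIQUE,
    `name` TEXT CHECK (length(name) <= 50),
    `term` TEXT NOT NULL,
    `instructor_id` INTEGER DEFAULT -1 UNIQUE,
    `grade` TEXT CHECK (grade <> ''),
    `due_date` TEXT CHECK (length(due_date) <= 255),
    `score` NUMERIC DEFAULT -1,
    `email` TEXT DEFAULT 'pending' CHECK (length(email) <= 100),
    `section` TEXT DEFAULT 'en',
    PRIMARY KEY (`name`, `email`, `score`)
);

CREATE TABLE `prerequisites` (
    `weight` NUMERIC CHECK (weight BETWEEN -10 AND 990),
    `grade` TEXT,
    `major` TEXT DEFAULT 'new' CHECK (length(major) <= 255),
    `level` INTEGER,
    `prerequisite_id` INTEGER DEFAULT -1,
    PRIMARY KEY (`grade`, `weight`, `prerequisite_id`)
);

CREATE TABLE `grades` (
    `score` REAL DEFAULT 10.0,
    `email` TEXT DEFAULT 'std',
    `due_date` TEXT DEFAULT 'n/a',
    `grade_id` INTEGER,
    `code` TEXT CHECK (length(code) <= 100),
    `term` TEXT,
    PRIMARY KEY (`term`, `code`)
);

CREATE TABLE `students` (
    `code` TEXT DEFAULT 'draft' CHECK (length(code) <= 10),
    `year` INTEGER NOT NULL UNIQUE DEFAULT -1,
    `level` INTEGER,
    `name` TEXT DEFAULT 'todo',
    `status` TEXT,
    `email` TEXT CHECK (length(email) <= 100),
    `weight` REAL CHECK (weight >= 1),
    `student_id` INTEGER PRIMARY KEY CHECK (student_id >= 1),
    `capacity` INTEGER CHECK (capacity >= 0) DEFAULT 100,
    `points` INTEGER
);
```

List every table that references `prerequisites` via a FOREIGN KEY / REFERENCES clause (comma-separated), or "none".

none

No REFERENCES clause anywhere in the schema names prerequisites.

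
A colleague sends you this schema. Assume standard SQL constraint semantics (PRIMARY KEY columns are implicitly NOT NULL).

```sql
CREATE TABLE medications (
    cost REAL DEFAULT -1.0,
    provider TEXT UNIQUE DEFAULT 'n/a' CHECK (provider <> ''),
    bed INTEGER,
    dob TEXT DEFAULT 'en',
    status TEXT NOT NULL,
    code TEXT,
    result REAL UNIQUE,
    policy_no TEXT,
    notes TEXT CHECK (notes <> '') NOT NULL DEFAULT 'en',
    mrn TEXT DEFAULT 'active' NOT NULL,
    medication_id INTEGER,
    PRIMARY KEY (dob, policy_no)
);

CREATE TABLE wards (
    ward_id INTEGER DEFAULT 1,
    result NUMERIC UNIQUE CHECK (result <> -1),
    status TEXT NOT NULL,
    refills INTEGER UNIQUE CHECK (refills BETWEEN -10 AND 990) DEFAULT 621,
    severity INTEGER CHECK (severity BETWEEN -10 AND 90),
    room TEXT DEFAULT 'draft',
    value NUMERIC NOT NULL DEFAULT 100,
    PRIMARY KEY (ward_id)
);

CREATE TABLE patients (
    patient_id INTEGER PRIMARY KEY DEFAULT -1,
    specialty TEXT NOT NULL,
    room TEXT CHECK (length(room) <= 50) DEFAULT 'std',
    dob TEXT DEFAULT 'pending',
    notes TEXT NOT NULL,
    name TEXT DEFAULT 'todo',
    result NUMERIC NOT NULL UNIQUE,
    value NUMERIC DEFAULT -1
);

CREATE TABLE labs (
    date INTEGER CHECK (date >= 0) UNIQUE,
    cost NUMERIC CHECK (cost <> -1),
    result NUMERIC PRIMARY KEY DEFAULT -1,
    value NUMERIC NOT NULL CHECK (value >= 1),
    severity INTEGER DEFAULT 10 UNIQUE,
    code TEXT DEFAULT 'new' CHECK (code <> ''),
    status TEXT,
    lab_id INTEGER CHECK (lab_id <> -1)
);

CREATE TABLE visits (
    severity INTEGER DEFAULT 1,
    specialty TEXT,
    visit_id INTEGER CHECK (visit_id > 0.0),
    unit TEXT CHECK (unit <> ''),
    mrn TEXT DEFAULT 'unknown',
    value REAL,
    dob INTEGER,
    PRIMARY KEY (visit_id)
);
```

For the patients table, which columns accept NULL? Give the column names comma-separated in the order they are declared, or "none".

- patient_id: part of the PRIMARY KEY, which implies NOT NULL → not nullable.
- specialty: declared NOT NULL → not nullable.
- room: CHECK does not forbid NULL (a CHECK constraint passes when its expression is NULL) → nullable.
- dob: DEFAULT only fills an omitted column; an explicit NULL is still allowed → nullable.
- notes: declared NOT NULL → not nullable.
- name: DEFAULT only fills an omitted column; an explicit NULL is still allowed → nullable.
- result: declared NOT NULL → not nullable.
- value: DEFAULT only fills an omitted column; an explicit NULL is still allowed → nullable.

room, dob, name, value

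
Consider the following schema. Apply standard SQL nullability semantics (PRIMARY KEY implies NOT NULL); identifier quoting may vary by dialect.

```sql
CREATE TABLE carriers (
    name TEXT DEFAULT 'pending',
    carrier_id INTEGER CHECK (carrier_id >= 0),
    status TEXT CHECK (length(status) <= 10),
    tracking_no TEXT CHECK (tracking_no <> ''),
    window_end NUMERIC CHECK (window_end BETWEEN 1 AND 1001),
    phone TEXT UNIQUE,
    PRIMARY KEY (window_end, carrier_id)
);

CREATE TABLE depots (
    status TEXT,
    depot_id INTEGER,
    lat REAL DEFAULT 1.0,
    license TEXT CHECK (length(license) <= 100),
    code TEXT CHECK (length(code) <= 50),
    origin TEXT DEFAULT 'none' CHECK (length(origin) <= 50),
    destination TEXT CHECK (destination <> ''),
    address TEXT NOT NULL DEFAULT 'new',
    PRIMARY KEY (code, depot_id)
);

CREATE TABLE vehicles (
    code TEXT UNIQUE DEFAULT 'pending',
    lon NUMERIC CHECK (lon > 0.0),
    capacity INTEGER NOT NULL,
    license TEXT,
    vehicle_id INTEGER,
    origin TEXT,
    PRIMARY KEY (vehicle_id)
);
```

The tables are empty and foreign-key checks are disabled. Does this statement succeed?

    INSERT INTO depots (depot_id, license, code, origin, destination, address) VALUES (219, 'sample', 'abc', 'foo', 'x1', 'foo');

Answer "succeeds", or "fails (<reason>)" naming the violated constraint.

succeeds

NOT NULL columns: address is supplied; code is supplied; depot_id is supplied.
CHECK constraints: 'sample' satisfies (length(license) <= 100); 'abc' satisfies (length(code) <= 50); 'foo' satisfies (length(origin) <= 50); 'x1' satisfies (destination <> '').
No constraint is violated.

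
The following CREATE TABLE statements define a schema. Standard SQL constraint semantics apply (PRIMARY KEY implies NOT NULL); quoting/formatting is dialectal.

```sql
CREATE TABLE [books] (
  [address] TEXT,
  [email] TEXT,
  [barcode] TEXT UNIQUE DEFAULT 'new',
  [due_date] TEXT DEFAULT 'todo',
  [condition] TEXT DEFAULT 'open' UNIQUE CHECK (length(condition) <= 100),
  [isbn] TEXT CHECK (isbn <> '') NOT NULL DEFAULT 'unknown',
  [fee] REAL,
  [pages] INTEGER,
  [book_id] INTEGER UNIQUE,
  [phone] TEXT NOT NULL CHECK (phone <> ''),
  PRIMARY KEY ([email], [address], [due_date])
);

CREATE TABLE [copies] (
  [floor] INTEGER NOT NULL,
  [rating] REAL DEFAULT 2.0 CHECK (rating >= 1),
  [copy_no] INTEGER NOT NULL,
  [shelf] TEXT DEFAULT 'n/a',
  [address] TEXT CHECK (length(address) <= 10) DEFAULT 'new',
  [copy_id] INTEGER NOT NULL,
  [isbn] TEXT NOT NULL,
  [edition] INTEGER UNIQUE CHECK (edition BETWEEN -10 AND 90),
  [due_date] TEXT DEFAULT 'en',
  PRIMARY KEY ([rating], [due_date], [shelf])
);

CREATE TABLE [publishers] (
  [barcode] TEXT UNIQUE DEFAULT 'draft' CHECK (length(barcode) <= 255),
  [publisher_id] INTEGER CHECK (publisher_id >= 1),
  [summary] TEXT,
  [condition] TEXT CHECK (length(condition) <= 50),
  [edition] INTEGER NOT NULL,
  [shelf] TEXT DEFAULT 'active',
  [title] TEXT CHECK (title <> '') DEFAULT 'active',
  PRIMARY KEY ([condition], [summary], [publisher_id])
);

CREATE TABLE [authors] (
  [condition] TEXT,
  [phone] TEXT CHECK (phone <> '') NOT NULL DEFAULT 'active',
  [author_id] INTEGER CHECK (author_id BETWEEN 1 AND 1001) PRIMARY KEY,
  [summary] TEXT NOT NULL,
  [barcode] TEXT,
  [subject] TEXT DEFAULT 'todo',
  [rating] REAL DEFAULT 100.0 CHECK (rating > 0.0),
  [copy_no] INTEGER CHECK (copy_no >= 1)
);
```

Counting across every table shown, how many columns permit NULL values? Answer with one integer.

15

books: 5 nullable (barcode, condition, fee, pages, book_id — PK (email, address, due_date) and explicit NOT NULL columns excluded).
copies: 2 nullable (address, edition — PK (rating, due_date, shelf) and explicit NOT NULL columns excluded).
publishers: 3 nullable (barcode, shelf, title — PK (condition, summary, publisher_id) and explicit NOT NULL columns excluded).
authors: 5 nullable (condition, barcode, subject, rating, copy_no — PK (author_id) and explicit NOT NULL columns excluded).
Total: 5 + 2 + 3 + 5 = 15.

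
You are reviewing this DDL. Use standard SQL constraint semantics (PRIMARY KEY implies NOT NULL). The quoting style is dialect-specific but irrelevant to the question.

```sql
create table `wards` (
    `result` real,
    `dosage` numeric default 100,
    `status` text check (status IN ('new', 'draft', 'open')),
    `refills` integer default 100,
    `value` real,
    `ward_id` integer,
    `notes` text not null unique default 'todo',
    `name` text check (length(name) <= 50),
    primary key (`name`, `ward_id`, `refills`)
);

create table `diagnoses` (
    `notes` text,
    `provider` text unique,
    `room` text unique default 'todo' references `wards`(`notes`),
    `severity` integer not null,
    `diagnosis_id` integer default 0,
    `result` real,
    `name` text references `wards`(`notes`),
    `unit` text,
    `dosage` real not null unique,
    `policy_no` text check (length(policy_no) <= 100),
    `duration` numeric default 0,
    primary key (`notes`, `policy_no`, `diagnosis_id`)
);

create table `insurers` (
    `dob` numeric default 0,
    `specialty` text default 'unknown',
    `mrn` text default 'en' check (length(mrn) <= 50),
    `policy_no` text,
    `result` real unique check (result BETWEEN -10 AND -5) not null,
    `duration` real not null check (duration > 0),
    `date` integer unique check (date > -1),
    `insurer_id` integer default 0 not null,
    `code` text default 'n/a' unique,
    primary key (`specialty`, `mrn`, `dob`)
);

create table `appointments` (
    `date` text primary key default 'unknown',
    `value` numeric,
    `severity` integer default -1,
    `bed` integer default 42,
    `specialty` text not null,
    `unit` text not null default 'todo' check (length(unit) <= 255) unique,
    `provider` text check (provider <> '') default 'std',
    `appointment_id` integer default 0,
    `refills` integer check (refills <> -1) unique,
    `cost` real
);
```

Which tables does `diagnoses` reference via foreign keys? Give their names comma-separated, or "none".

- room REFERENCES wards(notes).
- name REFERENCES wards(notes).

wards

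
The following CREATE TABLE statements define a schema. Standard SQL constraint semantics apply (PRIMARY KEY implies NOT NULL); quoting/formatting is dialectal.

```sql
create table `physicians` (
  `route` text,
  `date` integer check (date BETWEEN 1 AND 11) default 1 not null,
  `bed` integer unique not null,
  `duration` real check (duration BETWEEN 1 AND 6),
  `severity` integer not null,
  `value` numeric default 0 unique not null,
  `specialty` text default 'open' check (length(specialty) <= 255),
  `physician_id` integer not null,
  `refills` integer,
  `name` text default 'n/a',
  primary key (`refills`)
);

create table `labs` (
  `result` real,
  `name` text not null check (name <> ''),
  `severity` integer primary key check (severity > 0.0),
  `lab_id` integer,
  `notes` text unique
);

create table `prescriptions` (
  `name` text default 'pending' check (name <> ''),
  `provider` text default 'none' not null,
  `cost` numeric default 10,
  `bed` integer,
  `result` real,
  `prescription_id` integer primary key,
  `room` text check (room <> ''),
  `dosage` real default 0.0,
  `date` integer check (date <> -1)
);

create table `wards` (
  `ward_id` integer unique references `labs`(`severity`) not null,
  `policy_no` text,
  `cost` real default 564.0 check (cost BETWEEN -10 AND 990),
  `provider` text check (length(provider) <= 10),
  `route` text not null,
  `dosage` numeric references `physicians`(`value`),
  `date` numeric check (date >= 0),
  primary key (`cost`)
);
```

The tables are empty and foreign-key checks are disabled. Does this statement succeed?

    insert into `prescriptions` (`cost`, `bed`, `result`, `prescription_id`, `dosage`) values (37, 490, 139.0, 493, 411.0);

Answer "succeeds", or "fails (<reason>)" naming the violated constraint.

NOT NULL columns: prescription_id is supplied; provider defaults to 'none'.
No constraint is violated.

succeeds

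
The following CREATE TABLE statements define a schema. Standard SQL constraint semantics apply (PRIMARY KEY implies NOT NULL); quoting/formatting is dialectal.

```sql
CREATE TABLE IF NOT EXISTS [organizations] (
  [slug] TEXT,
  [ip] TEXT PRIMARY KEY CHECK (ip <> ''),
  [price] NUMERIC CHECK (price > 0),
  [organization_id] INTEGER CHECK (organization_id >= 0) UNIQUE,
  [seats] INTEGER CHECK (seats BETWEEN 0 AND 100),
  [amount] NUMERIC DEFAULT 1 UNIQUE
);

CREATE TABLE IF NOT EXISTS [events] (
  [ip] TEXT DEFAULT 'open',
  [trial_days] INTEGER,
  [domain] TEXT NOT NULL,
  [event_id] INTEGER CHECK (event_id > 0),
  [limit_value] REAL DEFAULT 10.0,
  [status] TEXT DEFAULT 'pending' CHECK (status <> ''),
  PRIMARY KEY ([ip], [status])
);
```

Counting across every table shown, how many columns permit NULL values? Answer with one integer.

organizations: 5 nullable (slug, price, organization_id, seats, amount — PK (ip) and explicit NOT NULL columns excluded).
events: 3 nullable (trial_days, event_id, limit_value — PK (ip, status) and explicit NOT NULL columns excluded).
Total: 5 + 3 = 8.

8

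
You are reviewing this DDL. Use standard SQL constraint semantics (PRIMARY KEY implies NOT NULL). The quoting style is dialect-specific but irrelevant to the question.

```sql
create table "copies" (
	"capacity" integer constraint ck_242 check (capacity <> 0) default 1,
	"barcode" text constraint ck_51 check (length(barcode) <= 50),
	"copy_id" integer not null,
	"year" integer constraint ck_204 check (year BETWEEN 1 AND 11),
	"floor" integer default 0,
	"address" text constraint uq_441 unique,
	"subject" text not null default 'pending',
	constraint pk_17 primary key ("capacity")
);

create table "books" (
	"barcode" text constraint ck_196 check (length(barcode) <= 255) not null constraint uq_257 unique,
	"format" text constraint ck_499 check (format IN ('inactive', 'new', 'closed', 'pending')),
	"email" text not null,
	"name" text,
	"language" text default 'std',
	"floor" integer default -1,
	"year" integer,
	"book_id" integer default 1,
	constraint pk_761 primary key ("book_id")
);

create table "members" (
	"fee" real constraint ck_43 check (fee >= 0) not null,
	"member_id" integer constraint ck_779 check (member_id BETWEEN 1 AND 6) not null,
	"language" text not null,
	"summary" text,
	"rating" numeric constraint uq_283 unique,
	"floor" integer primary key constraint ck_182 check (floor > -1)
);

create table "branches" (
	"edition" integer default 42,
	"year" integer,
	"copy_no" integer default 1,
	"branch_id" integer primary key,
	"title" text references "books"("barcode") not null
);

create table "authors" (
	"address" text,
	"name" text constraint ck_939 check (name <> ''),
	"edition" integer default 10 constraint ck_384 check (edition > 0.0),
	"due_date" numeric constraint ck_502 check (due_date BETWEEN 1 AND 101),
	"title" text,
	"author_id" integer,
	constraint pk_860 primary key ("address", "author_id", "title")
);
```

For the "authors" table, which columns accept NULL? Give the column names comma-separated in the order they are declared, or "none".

name, edition, due_date

- address: part of the PRIMARY KEY, which implies NOT NULL → not nullable.
- name: CHECK does not forbid NULL (a CHECK constraint passes when its expression is NULL) → nullable.
- edition: CHECK does not forbid NULL (a CHECK constraint passes when its expression is NULL) → nullable.
- due_date: CHECK does not forbid NULL (a CHECK constraint passes when its expression is NULL) → nullable.
- title: part of the PRIMARY KEY, which implies NOT NULL → not nullable.
- author_id: part of the PRIMARY KEY, which implies NOT NULL → not nullable.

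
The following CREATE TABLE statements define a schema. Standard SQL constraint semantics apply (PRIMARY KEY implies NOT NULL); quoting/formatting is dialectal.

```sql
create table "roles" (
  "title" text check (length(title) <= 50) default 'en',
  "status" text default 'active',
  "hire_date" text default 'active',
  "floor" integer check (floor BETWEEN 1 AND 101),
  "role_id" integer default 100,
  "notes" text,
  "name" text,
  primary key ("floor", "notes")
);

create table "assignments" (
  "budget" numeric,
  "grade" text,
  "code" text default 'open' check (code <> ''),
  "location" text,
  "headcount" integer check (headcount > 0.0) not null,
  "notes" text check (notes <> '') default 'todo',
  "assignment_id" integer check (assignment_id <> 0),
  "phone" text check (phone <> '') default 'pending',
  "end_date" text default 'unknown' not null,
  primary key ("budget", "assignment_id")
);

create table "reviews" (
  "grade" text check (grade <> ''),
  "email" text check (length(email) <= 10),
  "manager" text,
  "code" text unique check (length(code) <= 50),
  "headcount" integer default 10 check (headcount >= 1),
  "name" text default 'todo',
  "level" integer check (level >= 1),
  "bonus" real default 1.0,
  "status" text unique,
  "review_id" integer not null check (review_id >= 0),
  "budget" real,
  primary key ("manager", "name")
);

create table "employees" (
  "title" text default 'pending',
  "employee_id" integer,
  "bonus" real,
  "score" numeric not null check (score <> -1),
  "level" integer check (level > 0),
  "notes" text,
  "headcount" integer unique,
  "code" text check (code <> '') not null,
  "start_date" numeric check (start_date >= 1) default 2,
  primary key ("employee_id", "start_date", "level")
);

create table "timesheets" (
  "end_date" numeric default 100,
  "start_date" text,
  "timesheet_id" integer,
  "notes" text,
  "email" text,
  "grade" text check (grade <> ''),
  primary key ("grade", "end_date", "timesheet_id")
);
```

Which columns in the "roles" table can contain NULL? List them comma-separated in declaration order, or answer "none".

title, status, hire_date, role_id, name

- title: CHECK does not forbid NULL (a CHECK constraint passes when its expression is NULL) → nullable.
- status: DEFAULT only fills an omitted column; an explicit NULL is still allowed → nullable.
- hire_date: DEFAULT only fills an omitted column; an explicit NULL is still allowed → nullable.
- floor: part of the PRIMARY KEY, which implies NOT NULL → not nullable.
- role_id: DEFAULT only fills an omitted column; an explicit NULL is still allowed → nullable.
- notes: part of the PRIMARY KEY, which implies NOT NULL → not nullable.
- name: no NOT NULL constraint applies → nullable.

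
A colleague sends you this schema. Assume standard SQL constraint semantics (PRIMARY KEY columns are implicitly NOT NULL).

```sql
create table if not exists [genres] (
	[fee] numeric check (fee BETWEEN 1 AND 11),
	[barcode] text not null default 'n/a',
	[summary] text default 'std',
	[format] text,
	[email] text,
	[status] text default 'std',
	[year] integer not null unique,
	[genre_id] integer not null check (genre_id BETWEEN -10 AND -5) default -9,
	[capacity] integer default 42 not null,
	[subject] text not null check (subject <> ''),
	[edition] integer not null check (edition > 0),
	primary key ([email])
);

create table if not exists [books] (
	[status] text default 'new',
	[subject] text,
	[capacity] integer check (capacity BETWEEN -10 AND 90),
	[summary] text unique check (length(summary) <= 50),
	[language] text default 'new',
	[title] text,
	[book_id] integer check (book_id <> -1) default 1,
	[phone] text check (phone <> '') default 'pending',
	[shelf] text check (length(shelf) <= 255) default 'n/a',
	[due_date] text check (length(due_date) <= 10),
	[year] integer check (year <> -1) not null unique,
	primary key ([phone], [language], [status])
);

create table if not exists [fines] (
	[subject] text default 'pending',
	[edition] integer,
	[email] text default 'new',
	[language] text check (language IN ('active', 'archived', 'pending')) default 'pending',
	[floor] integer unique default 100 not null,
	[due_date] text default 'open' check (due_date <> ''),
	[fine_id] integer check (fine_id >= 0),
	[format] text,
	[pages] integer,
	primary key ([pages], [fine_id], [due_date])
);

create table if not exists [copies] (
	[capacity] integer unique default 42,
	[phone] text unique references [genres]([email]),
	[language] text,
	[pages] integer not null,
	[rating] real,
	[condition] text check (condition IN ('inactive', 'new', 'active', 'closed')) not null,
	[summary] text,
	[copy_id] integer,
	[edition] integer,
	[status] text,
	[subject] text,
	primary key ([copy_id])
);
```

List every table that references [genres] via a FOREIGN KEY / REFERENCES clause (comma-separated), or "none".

- copies.phone references genres(email).

copies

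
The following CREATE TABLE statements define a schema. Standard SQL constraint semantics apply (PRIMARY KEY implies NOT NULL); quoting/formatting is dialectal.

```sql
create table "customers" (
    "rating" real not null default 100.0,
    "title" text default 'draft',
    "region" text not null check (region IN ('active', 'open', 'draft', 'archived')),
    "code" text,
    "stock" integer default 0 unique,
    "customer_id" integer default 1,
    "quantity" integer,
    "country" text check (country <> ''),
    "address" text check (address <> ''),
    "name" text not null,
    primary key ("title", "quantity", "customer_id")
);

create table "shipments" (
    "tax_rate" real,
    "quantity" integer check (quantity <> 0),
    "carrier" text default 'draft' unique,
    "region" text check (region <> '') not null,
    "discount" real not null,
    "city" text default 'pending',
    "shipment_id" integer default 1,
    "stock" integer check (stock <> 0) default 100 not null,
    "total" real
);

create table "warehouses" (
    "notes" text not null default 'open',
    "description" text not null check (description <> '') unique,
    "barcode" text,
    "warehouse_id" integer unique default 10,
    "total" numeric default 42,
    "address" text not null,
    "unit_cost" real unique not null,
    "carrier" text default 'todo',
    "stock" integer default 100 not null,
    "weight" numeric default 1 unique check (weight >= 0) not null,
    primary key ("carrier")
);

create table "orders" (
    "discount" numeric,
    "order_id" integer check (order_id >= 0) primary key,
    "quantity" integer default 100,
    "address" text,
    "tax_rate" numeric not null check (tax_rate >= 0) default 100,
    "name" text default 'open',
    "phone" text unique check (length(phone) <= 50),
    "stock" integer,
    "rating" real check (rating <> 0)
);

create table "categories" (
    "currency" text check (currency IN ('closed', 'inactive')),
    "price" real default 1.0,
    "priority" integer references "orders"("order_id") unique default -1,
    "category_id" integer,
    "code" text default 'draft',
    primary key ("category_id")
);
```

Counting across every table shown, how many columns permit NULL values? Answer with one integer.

24

customers: 4 nullable (code, stock, country, address — PK (title, quantity, customer_id) and explicit NOT NULL columns excluded).
shipments: 6 nullable (tax_rate, quantity, carrier, city, shipment_id, total — PK none and explicit NOT NULL columns excluded).
warehouses: 3 nullable (barcode, warehouse_id, total — PK (carrier) and explicit NOT NULL columns excluded).
orders: 7 nullable (discount, quantity, address, name, phone, stock, rating — PK (order_id) and explicit NOT NULL columns excluded).
categories: 4 nullable (currency, price, priority, code — PK (category_id) and explicit NOT NULL columns excluded).
Total: 4 + 6 + 3 + 7 + 4 = 24.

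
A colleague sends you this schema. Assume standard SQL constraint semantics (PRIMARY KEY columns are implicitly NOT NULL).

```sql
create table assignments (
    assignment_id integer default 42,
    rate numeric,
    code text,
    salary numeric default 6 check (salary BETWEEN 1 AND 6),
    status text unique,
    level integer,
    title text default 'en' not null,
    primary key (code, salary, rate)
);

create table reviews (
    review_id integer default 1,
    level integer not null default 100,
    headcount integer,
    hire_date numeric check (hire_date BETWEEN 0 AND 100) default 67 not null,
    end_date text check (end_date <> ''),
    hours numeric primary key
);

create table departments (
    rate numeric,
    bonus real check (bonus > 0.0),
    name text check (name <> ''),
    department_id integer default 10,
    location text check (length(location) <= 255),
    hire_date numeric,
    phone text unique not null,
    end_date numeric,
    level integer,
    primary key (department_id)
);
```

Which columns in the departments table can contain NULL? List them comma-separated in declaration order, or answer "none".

rate, bonus, name, location, hire_date, end_date, level

- rate: no NOT NULL constraint applies → nullable.
- bonus: CHECK does not forbid NULL (a CHECK constraint passes when its expression is NULL) → nullable.
- name: CHECK does not forbid NULL (a CHECK constraint passes when its expression is NULL) → nullable.
- department_id: part of the PRIMARY KEY, which implies NOT NULL → not nullable.
- location: CHECK does not forbid NULL (a CHECK constraint passes when its expression is NULL) → nullable.
- hire_date: no NOT NULL constraint applies → nullable.
- phone: declared NOT NULL → not nullable.
- end_date: no NOT NULL constraint applies → nullable.
- level: no NOT NULL constraint applies → nullable.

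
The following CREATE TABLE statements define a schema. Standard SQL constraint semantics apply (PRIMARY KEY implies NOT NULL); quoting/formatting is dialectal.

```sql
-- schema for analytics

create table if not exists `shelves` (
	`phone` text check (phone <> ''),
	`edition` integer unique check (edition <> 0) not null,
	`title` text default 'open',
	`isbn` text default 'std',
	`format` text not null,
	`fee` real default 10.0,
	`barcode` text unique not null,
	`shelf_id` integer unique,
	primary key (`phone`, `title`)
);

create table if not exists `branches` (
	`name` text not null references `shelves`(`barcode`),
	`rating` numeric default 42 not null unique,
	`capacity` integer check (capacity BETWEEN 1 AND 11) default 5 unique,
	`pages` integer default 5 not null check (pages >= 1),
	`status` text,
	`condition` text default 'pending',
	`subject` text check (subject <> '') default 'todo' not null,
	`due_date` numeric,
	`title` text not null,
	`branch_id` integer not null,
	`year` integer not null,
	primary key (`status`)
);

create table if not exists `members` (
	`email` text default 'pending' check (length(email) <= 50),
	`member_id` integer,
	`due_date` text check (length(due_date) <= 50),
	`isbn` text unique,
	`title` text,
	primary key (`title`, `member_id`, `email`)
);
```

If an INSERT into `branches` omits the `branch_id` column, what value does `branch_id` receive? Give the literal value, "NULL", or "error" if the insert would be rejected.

error

branch_id has no DEFAULT clause.
Omitting it would insert NULL, but it is declared NOT NULL, so the INSERT fails.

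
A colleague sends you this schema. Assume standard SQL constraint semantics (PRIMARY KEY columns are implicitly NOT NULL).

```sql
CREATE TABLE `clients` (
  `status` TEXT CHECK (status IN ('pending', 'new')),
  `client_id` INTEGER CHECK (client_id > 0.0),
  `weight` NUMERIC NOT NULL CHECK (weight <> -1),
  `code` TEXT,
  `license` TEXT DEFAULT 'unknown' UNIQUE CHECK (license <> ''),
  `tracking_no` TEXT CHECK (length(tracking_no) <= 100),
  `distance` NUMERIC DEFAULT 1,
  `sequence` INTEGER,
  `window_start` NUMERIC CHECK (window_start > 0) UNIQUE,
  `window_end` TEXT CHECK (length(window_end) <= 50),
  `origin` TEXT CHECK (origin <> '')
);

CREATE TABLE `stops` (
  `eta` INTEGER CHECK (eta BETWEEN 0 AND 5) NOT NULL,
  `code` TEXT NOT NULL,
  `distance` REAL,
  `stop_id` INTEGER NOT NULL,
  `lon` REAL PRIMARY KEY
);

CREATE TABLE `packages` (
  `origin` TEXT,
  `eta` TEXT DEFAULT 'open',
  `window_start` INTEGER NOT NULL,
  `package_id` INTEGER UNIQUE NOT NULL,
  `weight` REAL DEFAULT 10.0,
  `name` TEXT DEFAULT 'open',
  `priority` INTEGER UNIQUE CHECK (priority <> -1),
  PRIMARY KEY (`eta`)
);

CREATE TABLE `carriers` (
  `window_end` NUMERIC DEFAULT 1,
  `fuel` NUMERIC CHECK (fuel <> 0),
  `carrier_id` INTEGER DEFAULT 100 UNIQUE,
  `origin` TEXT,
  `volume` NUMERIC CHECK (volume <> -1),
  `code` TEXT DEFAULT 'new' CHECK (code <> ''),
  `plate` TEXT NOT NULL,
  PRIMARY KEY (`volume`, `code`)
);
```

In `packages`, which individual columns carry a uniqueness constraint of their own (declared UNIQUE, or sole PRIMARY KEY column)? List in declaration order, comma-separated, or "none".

- origin: no UNIQUE or single-column PK constraint.
- eta: single-column PRIMARY KEY → unique.
- window_start: no UNIQUE or single-column PK constraint.
- package_id: declared UNIQUE → unique.
- weight: no UNIQUE or single-column PK constraint.
- name: no UNIQUE or single-column PK constraint.
- priority: declared UNIQUE → unique.

eta, package_id, priority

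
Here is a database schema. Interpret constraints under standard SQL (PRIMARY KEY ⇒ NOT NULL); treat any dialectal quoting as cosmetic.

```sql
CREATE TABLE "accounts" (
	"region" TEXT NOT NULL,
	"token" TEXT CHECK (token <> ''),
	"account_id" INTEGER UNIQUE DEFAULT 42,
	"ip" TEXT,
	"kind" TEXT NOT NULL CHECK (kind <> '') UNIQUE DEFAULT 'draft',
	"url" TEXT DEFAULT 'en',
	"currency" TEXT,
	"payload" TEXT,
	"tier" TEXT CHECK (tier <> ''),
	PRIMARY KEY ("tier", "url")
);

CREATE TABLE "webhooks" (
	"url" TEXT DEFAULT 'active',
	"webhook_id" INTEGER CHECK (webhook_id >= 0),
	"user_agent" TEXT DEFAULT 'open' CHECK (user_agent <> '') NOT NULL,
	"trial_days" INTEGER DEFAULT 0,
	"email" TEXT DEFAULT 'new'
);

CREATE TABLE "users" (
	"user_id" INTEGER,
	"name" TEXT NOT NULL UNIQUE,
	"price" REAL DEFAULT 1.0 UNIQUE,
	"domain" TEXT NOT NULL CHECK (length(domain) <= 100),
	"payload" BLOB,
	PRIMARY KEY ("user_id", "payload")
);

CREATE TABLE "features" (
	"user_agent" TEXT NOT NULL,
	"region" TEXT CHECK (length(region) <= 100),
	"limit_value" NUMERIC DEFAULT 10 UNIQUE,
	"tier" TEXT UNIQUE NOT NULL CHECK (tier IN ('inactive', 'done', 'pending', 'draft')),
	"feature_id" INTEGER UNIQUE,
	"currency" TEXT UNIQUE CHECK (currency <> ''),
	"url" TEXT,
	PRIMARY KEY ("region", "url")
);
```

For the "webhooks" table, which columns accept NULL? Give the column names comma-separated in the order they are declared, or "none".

- url: DEFAULT only fills an omitted column; an explicit NULL is still allowed → nullable.
- webhook_id: CHECK does not forbid NULL (a CHECK constraint passes when its expression is NULL) → nullable.
- user_agent: declared NOT NULL → not nullable.
- trial_days: DEFAULT only fills an omitted column; an explicit NULL is still allowed → nullable.
- email: DEFAULT only fills an omitted column; an explicit NULL is still allowed → nullable.

url, webhook_id, trial_days, email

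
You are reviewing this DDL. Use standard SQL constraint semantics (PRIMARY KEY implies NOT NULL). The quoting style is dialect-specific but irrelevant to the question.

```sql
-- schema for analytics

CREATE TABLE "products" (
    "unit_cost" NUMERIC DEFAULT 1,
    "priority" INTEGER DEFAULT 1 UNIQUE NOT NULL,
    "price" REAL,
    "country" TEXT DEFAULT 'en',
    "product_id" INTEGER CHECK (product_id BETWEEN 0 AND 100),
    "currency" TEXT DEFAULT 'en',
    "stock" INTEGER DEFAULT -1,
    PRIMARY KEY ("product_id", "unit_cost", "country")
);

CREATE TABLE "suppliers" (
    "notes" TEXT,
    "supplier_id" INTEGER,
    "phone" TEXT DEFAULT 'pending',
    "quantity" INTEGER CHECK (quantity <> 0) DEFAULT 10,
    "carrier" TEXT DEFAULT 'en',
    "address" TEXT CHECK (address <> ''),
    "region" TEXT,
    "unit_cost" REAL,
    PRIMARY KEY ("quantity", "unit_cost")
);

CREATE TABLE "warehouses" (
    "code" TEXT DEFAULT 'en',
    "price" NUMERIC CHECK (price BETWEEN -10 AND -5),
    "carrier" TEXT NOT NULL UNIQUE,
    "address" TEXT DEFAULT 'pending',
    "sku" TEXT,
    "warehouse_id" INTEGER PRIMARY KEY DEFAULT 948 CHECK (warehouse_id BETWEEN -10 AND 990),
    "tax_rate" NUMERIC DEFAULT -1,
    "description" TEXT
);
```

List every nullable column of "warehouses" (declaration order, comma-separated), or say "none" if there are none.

- code: DEFAULT only fills an omitted column; an explicit NULL is still allowed → nullable.
- price: CHECK does not forbid NULL (a CHECK constraint passes when its expression is NULL) → nullable.
- carrier: declared NOT NULL → not nullable.
- address: DEFAULT only fills an omitted column; an explicit NULL is still allowed → nullable.
- sku: no NOT NULL constraint applies → nullable.
- warehouse_id: part of the PRIMARY KEY, which implies NOT NULL → not nullable.
- tax_rate: DEFAULT only fills an omitted column; an explicit NULL is still allowed → nullable.
- description: no NOT NULL constraint applies → nullable.

code, price, address, sku, tax_rate, description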